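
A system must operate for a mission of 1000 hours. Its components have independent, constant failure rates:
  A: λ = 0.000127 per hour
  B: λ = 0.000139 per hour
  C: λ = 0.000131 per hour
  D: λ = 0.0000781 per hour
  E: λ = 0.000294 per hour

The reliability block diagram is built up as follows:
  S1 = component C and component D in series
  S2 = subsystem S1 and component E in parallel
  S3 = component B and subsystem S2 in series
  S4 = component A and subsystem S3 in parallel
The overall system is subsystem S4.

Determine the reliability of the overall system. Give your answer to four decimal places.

0.9795

R(A) = exp(−0.000127 × 1000) = 0.880734
R(B) = exp(−0.000139 × 1000) = 0.870228
R(C) = exp(−0.000131 × 1000) = 0.877218
R(D) = exp(−0.0000781 × 1000) = 0.924872
R(E) = exp(−0.000294 × 1000) = 0.745276
Series (C and D): 0.877218 × 0.924872 = 0.811314
Parallel ([0.811314] and E): 1 − (1 − 0.811314)(1 − 0.745276) = 0.951937
Series (B and [0.951937]): 0.870228 × 0.951937 = 0.828402
Parallel (A and [0.828402]): 1 − (1 − 0.880734)(1 − 0.828402) = 0.9795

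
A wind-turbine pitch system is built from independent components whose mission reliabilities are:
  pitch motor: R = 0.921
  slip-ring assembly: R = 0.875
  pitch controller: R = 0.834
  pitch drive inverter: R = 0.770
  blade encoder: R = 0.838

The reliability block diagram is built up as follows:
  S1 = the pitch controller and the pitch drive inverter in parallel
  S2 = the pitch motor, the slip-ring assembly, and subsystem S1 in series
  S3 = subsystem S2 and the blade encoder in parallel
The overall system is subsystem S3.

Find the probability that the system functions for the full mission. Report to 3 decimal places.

Parallel (pitch controller and pitch drive inverter): 1 − (1 − 0.83400)(1 − 0.77000) = 0.96182
Series (pitch motor, slip-ring assembly, and [0.96182]): 0.92100 × 0.87500 × 0.96182 = 0.77511
Parallel ([0.77511] and blade encoder): 1 − (1 − 0.77511)(1 − 0.83800) = 0.964

0.964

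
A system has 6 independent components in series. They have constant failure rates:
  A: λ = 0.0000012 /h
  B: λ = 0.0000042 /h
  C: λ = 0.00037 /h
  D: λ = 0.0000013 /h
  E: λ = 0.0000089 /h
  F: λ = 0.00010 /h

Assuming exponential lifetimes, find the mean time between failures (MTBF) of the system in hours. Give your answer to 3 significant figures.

2060

Series of exponential components: λ_sys = Σ λ_i
λ_sys = 0.0000012 + 0.0000042 + 0.00037 + 0.0000013 + 0.0000089 + 0.00010 = 4.8560e-04 /h
MTBF = 1 / λ_sys = 2060 h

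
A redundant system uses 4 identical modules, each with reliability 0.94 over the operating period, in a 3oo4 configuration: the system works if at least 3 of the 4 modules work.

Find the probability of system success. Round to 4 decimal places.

R = Σ_{i=3}^{4} C(4,i) p^i (1−p)^{4−i} with p = 0.94
C(4,3)·0.94^3·0.06^1 = 0.199340
C(4,4)·0.94^4·0.06^0 = 0.780749
Sum = 0.9801

0.9801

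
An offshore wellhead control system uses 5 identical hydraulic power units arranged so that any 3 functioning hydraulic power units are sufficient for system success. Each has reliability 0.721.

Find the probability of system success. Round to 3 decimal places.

0.864

R = Σ_{i=3}^{5} C(5,i) p^i (1−p)^{5−i} with p = 0.721
C(5,3)·0.721^3·0.279^2 = 0.29175
C(5,4)·0.721^4·0.279^1 = 0.37698
C(5,5)·0.721^5·0.279^0 = 0.19484
Sum = 0.864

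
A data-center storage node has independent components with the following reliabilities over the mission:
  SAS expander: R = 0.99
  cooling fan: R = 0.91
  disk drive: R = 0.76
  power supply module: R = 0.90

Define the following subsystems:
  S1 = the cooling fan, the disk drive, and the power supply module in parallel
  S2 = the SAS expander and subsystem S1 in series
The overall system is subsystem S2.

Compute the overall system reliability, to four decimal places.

0.9879

Parallel (cooling fan, disk drive, and power supply module): 1 − (1 − 0.910000)(1 − 0.760000)(1 − 0.900000) = 0.997840
Series (SAS expander and [0.997840]): 0.990000 × 0.997840 = 0.9879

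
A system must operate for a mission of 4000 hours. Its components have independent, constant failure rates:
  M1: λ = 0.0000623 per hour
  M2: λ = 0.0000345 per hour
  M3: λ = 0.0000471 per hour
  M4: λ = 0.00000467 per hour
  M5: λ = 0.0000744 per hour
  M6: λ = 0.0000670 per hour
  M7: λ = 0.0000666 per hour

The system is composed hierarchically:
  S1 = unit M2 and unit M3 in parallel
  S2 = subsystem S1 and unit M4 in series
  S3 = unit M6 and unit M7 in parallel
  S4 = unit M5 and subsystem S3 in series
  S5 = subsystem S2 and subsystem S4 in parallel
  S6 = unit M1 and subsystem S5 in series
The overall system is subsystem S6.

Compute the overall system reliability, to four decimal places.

R(M1) = exp(−0.0000623 × 4000) = 0.779424
R(M2) = exp(−0.0000345 × 4000) = 0.871099
R(M3) = exp(−0.0000471 × 4000) = 0.828283
R(M4) = exp(−0.00000467 × 4000) = 0.981493
R(M5) = exp(−0.0000744 × 4000) = 0.742598
R(M6) = exp(−0.0000670 × 4000) = 0.764908
R(M7) = exp(−0.0000666 × 4000) = 0.766133
Parallel (M2 and M3): 1 − (1 − 0.871099)(1 − 0.828283) = 0.977866
Series ([0.977866] and M4): 0.977866 × 0.981493 = 0.959769
Parallel (M6 and M7): 1 − (1 − 0.764908)(1 − 0.766133) = 0.945020
Series (M5 and [0.945020]): 0.742598 × 0.945020 = 0.701770
Parallel ([0.959769] and [0.701770]): 1 − (1 − 0.959769)(1 − 0.701770) = 0.988002
Series (M1 and [0.988002]): 0.779424 × 0.988002 = 0.7701

0.7701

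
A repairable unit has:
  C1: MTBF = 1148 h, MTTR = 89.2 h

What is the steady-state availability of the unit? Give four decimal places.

0.9279

A(C1) = MTBF/(MTBF+MTTR) = 1148/(1148+89.2) = 0.9279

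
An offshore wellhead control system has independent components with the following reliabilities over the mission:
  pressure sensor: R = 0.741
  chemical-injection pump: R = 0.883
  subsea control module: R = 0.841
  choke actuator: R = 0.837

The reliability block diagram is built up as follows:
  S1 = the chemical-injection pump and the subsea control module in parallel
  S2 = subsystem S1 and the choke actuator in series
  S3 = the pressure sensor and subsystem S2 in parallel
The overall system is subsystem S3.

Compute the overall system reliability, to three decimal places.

Parallel (chemical-injection pump and subsea control module): 1 − (1 − 0.88300)(1 − 0.84100) = 0.98140
Series ([0.98140] and choke actuator): 0.98140 × 0.83700 = 0.82143
Parallel (pressure sensor and [0.82143]): 1 − (1 − 0.74100)(1 − 0.82143) = 0.954

0.954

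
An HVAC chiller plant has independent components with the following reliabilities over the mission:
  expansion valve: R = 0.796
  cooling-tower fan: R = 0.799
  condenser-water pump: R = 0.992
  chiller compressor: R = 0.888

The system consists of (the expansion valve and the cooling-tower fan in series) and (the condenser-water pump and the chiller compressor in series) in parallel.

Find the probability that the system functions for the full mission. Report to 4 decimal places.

Series (expansion valve and cooling-tower fan): 0.796000 × 0.799000 = 0.636004
Series (condenser-water pump and chiller compressor): 0.992000 × 0.888000 = 0.880896
Parallel ([0.636004] and [0.880896]): 1 − (1 − 0.636004)(1 − 0.880896) = 0.9566

0.9566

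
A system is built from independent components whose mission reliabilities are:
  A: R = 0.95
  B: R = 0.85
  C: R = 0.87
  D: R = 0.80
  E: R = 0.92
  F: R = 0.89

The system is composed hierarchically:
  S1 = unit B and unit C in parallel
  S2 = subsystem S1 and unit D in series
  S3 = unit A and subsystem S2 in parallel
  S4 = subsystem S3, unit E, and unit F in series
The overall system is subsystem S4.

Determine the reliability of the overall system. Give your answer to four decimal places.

Parallel (B and C): 1 − (1 − 0.850000)(1 − 0.870000) = 0.980500
Series ([0.980500] and D): 0.980500 × 0.800000 = 0.784400
Parallel (A and [0.784400]): 1 − (1 − 0.950000)(1 − 0.784400) = 0.989220
Series ([0.989220], E, and F): 0.989220 × 0.920000 × 0.890000 = 0.8100

0.8100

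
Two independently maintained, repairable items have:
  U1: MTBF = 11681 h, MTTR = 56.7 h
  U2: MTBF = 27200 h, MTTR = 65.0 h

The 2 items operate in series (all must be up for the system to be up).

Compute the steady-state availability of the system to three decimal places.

0.993

A(U1) = MTBF/(MTBF+MTTR) = 11681/(11681+56.7) = 0.995169
A(U2) = MTBF/(MTBF+MTTR) = 27200/(27200+65.0) = 0.997616
Series availability: 0.995169 × 0.997616 = 0.993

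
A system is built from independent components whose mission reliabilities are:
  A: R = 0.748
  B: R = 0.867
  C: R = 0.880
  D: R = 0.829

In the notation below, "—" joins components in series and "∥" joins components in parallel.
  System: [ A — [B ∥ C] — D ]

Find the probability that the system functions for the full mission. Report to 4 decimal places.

Parallel (B and C): 1 − (1 − 0.867000)(1 − 0.880000) = 0.984040
Series (A, [0.984040], and D): 0.748000 × 0.984040 × 0.829000 = 0.6102

0.6102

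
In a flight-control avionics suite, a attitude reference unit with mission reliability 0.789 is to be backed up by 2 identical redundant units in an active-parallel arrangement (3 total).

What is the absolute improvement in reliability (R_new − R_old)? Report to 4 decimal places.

0.2016

R_before = 0.789
R_after = 1 − (1 − 0.789)^3 = 0.9906
ΔR = 0.9906 − 0.789 = 0.2016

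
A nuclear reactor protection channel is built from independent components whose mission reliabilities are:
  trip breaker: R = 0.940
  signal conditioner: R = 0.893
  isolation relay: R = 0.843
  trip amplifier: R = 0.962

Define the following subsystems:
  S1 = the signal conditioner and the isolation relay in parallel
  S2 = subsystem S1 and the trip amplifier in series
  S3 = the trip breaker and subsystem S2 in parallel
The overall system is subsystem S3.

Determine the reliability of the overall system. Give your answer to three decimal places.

Parallel (signal conditioner and isolation relay): 1 − (1 − 0.89300)(1 − 0.84300) = 0.98320
Series ([0.98320] and trip amplifier): 0.98320 × 0.96200 = 0.94584
Parallel (trip breaker and [0.94584]): 1 − (1 − 0.94000)(1 − 0.94584) = 0.997

0.997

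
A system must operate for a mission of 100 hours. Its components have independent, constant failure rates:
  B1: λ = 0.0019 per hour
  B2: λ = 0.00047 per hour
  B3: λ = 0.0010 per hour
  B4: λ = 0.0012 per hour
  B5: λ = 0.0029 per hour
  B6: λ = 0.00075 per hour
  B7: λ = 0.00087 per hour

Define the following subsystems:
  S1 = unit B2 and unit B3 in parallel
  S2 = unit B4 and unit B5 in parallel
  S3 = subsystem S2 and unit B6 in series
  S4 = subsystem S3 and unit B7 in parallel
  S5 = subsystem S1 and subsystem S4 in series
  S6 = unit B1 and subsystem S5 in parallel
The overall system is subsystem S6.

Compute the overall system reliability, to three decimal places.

R(B1) = exp(−0.0019 × 100) = 0.82696
R(B2) = exp(−0.00047 × 100) = 0.95409
R(B3) = exp(−0.0010 × 100) = 0.90484
R(B4) = exp(−0.0012 × 100) = 0.88692
R(B5) = exp(−0.0029 × 100) = 0.74826
R(B6) = exp(−0.00075 × 100) = 0.92774
R(B7) = exp(−0.00087 × 100) = 0.91668
Parallel (B2 and B3): 1 − (1 − 0.95409)(1 − 0.90484) = 0.99563
Parallel (B4 and B5): 1 − (1 − 0.88692)(1 − 0.74826) = 0.97153
Series ([0.97153] and B6): 0.97153 × 0.92774 = 0.90133
Parallel ([0.90133] and B7): 1 − (1 − 0.90133)(1 − 0.91668) = 0.99178
Series ([0.99563] and [0.99178]): 0.99563 × 0.99178 = 0.98745
Parallel (B1 and [0.98745]): 1 − (1 − 0.82696)(1 − 0.98745) = 0.998

0.998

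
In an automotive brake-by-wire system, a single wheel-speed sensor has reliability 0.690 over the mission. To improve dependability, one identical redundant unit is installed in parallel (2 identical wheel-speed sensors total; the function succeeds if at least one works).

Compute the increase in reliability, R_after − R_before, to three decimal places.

0.214

R_before = 0.690
R_after = 1 − (1 − 0.690)^2 = 0.904
ΔR = 0.904 − 0.690 = 0.214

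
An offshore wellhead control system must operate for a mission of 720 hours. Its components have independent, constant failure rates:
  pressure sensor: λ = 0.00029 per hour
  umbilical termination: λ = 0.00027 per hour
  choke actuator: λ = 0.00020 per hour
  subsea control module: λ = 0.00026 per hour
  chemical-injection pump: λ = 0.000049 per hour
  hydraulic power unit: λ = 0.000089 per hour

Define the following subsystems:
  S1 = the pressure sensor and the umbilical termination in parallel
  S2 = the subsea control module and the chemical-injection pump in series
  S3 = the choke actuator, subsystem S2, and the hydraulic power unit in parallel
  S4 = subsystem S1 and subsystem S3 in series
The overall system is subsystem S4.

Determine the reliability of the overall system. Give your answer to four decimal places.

0.9651

R(pressure sensor) = exp(−0.00029 × 720) = 0.811558
R(umbilical termination) = exp(−0.00027 × 720) = 0.823329
R(choke actuator) = exp(−0.00020 × 720) = 0.865888
R(subsea control module) = exp(−0.00026 × 720) = 0.829278
R(chemical-injection pump) = exp(−0.000049 × 720) = 0.965335
R(hydraulic power unit) = exp(−0.000089 × 720) = 0.937930
Parallel (pressure sensor and umbilical termination): 1 − (1 − 0.811558)(1 − 0.823329) = 0.966708
Series (subsea control module and chemical-injection pump): 0.829278 × 0.965335 = 0.800531
Parallel (choke actuator, [0.800531], and hydraulic power unit): 1 − (1 − 0.865888)(1 − 0.800531)(1 − 0.937930) = 0.998340
Series ([0.966708] and [0.998340]): 0.966708 × 0.998340 = 0.9651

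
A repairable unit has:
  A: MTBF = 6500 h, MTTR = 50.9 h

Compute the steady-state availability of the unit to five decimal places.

A(A) = MTBF/(MTBF+MTTR) = 6500/(6500+50.9) = 0.99223

0.99223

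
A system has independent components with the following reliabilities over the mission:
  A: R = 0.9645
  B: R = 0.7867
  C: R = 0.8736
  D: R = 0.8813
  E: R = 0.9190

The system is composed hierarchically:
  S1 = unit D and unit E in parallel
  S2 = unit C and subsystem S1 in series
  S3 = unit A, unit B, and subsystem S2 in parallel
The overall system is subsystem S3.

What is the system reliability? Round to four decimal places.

Parallel (D and E): 1 − (1 − 0.881300)(1 − 0.919000) = 0.990385
Series (C and [0.990385]): 0.873600 × 0.990385 = 0.865200
Parallel (A, B, and [0.865200]): 1 − (1 − 0.964500)(1 − 0.786700)(1 − 0.865200) = 0.9990

0.9990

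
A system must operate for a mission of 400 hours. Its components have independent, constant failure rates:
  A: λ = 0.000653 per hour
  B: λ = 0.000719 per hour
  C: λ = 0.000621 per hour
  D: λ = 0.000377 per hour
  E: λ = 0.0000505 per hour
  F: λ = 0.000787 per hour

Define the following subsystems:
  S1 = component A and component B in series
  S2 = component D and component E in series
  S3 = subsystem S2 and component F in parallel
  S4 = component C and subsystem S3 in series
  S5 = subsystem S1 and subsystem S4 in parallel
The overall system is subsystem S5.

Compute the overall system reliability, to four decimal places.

R(A) = exp(−0.000653 × 400) = 0.770127
R(B) = exp(−0.000719 × 400) = 0.750062
R(C) = exp(−0.000621 × 400) = 0.780048
R(D) = exp(−0.000377 × 400) = 0.860020
R(E) = exp(−0.0000505 × 400) = 0.980003
R(F) = exp(−0.000787 × 400) = 0.729935
Series (A and B): 0.770127 × 0.750062 = 0.577643
Series (D and E): 0.860020 × 0.980003 = 0.842822
Parallel ([0.842822] and F): 1 − (1 − 0.842822)(1 − 0.729935) = 0.957552
Series (C and [0.957552]): 0.780048 × 0.957552 = 0.746937
Parallel ([0.577643] and [0.746937]): 1 − (1 − 0.577643)(1 − 0.746937) = 0.8931

0.8931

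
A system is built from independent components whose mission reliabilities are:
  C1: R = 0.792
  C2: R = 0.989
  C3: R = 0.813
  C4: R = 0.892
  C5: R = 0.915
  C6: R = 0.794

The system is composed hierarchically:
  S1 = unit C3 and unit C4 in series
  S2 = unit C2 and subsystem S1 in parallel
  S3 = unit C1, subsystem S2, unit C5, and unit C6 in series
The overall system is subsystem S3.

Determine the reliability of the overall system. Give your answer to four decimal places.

0.5737

Series (C3 and C4): 0.813000 × 0.892000 = 0.725196
Parallel (C2 and [0.725196]): 1 − (1 − 0.989000)(1 − 0.725196) = 0.996977
Series (C1, [0.996977], C5, and C6): 0.792000 × 0.996977 × 0.915000 × 0.794000 = 0.5737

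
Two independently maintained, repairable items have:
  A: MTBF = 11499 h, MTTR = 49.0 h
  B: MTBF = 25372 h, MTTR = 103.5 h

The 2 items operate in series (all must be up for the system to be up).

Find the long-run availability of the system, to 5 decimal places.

0.99171

A(A) = MTBF/(MTBF+MTTR) = 11499/(11499+49.0) = 0.995757
A(B) = MTBF/(MTBF+MTTR) = 25372/(25372+103.5) = 0.995937
Series availability: 0.995757 × 0.995937 = 0.99171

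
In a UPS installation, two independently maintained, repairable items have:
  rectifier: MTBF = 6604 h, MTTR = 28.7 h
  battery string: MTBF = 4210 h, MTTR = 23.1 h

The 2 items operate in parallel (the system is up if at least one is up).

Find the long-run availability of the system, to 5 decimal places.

0.99998

A(rectifier) = MTBF/(MTBF+MTTR) = 6604/(6604+28.7) = 0.995673
A(battery string) = MTBF/(MTBF+MTTR) = 4210/(4210+23.1) = 0.994543
Parallel availability: 1 − (1 − 0.995673)(1 − 0.994543) = 0.99998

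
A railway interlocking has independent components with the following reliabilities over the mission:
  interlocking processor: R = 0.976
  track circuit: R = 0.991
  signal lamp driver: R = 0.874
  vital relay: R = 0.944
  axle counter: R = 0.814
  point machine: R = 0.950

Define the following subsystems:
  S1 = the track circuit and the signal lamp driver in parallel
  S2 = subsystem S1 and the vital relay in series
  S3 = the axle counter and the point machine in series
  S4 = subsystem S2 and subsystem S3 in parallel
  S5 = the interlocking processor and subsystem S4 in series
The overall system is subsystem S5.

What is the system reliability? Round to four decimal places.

Parallel (track circuit and signal lamp driver): 1 − (1 − 0.991000)(1 − 0.874000) = 0.998866
Series ([0.998866] and vital relay): 0.998866 × 0.944000 = 0.942930
Series (axle counter and point machine): 0.814000 × 0.950000 = 0.773300
Parallel ([0.942930] and [0.773300]): 1 − (1 − 0.942930)(1 − 0.773300) = 0.987062
Series (interlocking processor and [0.987062]): 0.976000 × 0.987062 = 0.9634

0.9634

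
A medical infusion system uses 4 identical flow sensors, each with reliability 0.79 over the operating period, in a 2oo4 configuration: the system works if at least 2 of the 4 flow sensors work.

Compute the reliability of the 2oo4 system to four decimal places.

R = Σ_{i=2}^{4} C(4,i) p^i (1−p)^{4−i} with p = 0.79
C(4,2)·0.79^2·0.21^2 = 0.165137
C(4,3)·0.79^3·0.21^1 = 0.414153
C(4,4)·0.79^4·0.21^0 = 0.389501
Sum = 0.9688

0.9688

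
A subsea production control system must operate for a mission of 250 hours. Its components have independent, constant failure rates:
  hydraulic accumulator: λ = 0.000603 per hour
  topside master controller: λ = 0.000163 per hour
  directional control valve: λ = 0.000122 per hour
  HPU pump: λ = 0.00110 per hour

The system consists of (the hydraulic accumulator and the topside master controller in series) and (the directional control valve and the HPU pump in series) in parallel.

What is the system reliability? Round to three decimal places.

0.954

R(hydraulic accumulator) = exp(−0.000603 × 250) = 0.86006
R(topside master controller) = exp(−0.000163 × 250) = 0.96007
R(directional control valve) = exp(−0.000122 × 250) = 0.96996
R(HPU pump) = exp(−0.00110 × 250) = 0.75957
Series (hydraulic accumulator and topside master controller): 0.86006 × 0.96007 = 0.82572
Series (directional control valve and HPU pump): 0.96996 × 0.75957 = 0.73675
Parallel ([0.82572] and [0.73675]): 1 − (1 − 0.82572)(1 − 0.73675) = 0.954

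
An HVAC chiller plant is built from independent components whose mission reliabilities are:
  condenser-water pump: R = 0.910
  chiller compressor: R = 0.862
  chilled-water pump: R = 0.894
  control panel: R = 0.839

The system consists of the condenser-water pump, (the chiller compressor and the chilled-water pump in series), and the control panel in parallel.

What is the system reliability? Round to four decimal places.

Series (chiller compressor and chilled-water pump): 0.862000 × 0.894000 = 0.770628
Parallel (condenser-water pump, [0.770628], and control panel): 1 − (1 − 0.910000)(1 − 0.770628)(1 − 0.839000) = 0.9967

0.9967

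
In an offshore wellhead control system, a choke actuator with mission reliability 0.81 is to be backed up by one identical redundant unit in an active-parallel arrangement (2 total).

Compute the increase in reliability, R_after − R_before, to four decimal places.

0.1539

R_before = 0.81
R_after = 1 − (1 − 0.81)^2 = 0.9639
ΔR = 0.9639 − 0.81 = 0.1539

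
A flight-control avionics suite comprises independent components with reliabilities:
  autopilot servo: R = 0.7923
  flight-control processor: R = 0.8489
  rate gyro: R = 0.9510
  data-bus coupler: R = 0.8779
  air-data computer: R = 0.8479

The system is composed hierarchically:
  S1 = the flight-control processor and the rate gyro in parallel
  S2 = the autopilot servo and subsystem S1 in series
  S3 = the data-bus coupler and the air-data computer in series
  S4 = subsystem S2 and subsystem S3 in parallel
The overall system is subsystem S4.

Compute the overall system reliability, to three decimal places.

Parallel (flight-control processor and rate gyro): 1 − (1 − 0.84890)(1 − 0.95100) = 0.99260
Series (autopilot servo and [0.99260]): 0.79230 × 0.99260 = 0.78644
Series (data-bus coupler and air-data computer): 0.87790 × 0.84790 = 0.74437
Parallel ([0.78644] and [0.74437]): 1 − (1 − 0.78644)(1 − 0.74437) = 0.945

0.945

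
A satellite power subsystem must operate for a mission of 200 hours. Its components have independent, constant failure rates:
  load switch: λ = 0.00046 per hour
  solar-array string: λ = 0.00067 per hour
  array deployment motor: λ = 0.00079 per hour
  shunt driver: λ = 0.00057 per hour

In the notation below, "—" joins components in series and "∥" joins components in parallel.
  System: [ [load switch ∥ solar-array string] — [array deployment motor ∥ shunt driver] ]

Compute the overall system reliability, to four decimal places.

R(load switch) = exp(−0.00046 × 200) = 0.912105
R(solar-array string) = exp(−0.00067 × 200) = 0.874590
R(array deployment motor) = exp(−0.00079 × 200) = 0.853850
R(shunt driver) = exp(−0.00057 × 200) = 0.892258
Parallel (load switch and solar-array string): 1 − (1 − 0.912105)(1 − 0.874590) = 0.988977
Parallel (array deployment motor and shunt driver): 1 − (1 − 0.853850)(1 − 0.892258) = 0.984254
Series ([0.988977] and [0.984254]): 0.988977 × 0.984254 = 0.9734

0.9734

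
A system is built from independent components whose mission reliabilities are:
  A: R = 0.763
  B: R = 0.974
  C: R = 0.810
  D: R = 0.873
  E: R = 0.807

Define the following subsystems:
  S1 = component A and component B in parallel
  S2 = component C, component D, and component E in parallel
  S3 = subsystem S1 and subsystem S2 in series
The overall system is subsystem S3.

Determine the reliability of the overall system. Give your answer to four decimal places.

Parallel (A and B): 1 − (1 − 0.763000)(1 − 0.974000) = 0.993838
Parallel (C, D, and E): 1 − (1 − 0.810000)(1 − 0.873000)(1 − 0.807000) = 0.995343
Series ([0.993838] and [0.995343]): 0.993838 × 0.995343 = 0.9892

0.9892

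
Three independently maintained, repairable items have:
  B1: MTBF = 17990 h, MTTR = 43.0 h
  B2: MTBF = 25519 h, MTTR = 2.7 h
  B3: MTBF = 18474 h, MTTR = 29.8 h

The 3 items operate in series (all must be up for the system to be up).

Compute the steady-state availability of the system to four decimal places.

A(B1) = MTBF/(MTBF+MTTR) = 17990/(17990+43.0) = 0.997615
A(B2) = MTBF/(MTBF+MTTR) = 25519/(25519+2.7) = 0.999894
A(B3) = MTBF/(MTBF+MTTR) = 18474/(18474+29.8) = 0.998390
Series availability: 0.997615 × 0.999894 × 0.998390 = 0.9959

0.9959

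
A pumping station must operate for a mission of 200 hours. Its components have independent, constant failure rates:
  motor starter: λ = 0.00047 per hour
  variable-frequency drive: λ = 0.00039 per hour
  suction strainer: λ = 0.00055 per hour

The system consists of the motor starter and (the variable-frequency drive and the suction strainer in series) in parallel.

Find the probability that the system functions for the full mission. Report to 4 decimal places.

R(motor starter) = exp(−0.00047 × 200) = 0.910283
R(variable-frequency drive) = exp(−0.00039 × 200) = 0.924964
R(suction strainer) = exp(−0.00055 × 200) = 0.895834
Series (variable-frequency drive and suction strainer): 0.924964 × 0.895834 = 0.828614
Parallel (motor starter and [0.828614]): 1 − (1 − 0.910283)(1 − 0.828614) = 0.9846

0.9846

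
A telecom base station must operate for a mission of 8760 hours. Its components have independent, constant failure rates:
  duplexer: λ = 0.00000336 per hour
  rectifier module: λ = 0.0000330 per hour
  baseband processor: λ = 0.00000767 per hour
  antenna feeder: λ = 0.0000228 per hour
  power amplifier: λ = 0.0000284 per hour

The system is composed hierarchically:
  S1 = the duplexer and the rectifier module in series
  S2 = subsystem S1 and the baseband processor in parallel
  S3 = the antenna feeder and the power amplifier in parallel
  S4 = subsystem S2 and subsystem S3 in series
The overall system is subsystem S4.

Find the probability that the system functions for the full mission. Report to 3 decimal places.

R(duplexer) = exp(−0.00000336 × 8760) = 0.97100
R(rectifier module) = exp(−0.0000330 × 8760) = 0.74895
R(baseband processor) = exp(−0.00000767 × 8760) = 0.93502
R(antenna feeder) = exp(−0.0000228 × 8760) = 0.81895
R(power amplifier) = exp(−0.0000284 × 8760) = 0.77975
Series (duplexer and rectifier module): 0.97100 × 0.74895 = 0.72723
Parallel ([0.72723] and baseband processor): 1 − (1 − 0.72723)(1 − 0.93502) = 0.98228
Parallel (antenna feeder and power amplifier): 1 − (1 − 0.81895)(1 − 0.77975) = 0.96012
Series ([0.98228] and [0.96012]): 0.98228 × 0.96012 = 0.943

0.943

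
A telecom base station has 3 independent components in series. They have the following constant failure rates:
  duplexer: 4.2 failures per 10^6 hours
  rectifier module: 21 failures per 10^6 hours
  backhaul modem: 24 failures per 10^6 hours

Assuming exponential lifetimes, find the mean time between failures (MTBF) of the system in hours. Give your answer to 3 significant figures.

20300

Series of exponential components: λ_sys = Σ λ_i
λ_sys = 0.0000042 + 0.000021 + 0.000024 = 4.9200e-05 /h
MTBF = 1 / λ_sys = 20300 h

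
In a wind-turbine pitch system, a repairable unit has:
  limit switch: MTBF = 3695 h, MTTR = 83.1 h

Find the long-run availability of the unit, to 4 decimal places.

0.9780

A(limit switch) = MTBF/(MTBF+MTTR) = 3695/(3695+83.1) = 0.9780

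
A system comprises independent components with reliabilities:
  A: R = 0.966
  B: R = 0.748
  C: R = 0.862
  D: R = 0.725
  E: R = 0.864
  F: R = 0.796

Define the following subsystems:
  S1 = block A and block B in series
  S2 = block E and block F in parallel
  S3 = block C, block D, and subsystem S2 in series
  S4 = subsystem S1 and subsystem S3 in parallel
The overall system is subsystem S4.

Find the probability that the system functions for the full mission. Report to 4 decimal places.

Series (A and B): 0.966000 × 0.748000 = 0.722568
Parallel (E and F): 1 − (1 − 0.864000)(1 − 0.796000) = 0.972256
Series (C, D, and [0.972256]): 0.862000 × 0.725000 × 0.972256 = 0.607611
Parallel ([0.722568] and [0.607611]): 1 − (1 − 0.722568)(1 − 0.607611) = 0.8911

0.8911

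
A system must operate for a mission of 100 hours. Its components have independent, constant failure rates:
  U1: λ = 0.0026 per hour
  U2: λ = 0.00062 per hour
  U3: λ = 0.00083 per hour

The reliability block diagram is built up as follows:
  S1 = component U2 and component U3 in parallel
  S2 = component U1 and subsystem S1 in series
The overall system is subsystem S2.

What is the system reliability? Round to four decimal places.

R(U1) = exp(−0.0026 × 100) = 0.771052
R(U2) = exp(−0.00062 × 100) = 0.939883
R(U3) = exp(−0.00083 × 100) = 0.920351
Parallel (U2 and U3): 1 − (1 − 0.939883)(1 − 0.920351) = 0.995212
Series (U1 and [0.995212]): 0.771052 × 0.995212 = 0.7674

0.7674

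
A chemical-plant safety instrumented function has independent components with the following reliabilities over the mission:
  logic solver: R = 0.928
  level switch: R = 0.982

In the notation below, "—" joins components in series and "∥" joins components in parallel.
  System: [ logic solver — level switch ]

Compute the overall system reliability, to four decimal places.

Series (logic solver and level switch): 0.928000 × 0.982000 = 0.9113

0.9113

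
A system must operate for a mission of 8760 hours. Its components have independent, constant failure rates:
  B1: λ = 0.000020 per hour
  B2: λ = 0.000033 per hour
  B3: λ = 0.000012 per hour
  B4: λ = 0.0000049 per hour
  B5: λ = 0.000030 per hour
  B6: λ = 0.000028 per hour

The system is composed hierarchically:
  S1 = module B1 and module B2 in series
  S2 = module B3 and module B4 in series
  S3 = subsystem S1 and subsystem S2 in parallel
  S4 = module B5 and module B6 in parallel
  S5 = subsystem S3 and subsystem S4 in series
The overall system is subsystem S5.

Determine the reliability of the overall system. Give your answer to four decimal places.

0.9012

R(B1) = exp(−0.000020 × 8760) = 0.839289
R(B2) = exp(−0.000033 × 8760) = 0.748952
R(B3) = exp(−0.000012 × 8760) = 0.900216
R(B4) = exp(−0.0000049 × 8760) = 0.957984
R(B5) = exp(−0.000030 × 8760) = 0.768896
R(B6) = exp(−0.000028 × 8760) = 0.782485
Series (B1 and B2): 0.839289 × 0.748952 = 0.628587
Series (B3 and B4): 0.900216 × 0.957984 = 0.862393
Parallel ([0.628587] and [0.862393]): 1 − (1 − 0.628587)(1 − 0.862393) = 0.948891
Parallel (B5 and B6): 1 − (1 − 0.768896)(1 − 0.782485) = 0.949731
Series ([0.948891] and [0.949731]): 0.948891 × 0.949731 = 0.9012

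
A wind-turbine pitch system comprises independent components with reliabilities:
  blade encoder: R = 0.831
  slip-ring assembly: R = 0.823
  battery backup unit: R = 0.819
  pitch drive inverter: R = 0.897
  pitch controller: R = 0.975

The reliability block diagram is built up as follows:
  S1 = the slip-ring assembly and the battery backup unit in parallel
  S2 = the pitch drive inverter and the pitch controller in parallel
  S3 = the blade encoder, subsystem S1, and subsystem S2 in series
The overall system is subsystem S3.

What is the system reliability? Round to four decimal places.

0.8023

Parallel (slip-ring assembly and battery backup unit): 1 − (1 − 0.823000)(1 − 0.819000) = 0.967963
Parallel (pitch drive inverter and pitch controller): 1 − (1 − 0.897000)(1 − 0.975000) = 0.997425
Series (blade encoder, [0.967963], and [0.997425]): 0.831000 × 0.967963 × 0.997425 = 0.8023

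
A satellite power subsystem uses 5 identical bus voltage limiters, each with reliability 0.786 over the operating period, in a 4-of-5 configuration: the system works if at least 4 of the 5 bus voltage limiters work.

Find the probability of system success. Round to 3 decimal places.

0.708

R = Σ_{i=4}^{5} C(5,i) p^i (1−p)^{5−i} with p = 0.786
C(5,4)·0.786^4·0.214^1 = 0.40839
C(5,5)·0.786^5·0.214^0 = 0.29999
Sum = 0.708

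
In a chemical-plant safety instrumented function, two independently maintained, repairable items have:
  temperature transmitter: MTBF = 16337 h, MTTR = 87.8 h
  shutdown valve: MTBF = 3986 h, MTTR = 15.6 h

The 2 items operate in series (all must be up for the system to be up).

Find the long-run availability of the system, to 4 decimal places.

A(temperature transmitter) = MTBF/(MTBF+MTTR) = 16337/(16337+87.8) = 0.994654
A(shutdown valve) = MTBF/(MTBF+MTTR) = 3986/(3986+15.6) = 0.996102
Series availability: 0.994654 × 0.996102 = 0.9908

0.9908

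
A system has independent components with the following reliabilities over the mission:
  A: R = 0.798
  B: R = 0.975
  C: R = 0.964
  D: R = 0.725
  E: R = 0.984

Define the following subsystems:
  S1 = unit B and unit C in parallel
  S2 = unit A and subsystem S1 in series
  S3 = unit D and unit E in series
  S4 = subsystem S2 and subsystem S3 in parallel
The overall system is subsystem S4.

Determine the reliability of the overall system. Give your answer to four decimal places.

Parallel (B and C): 1 − (1 − 0.975000)(1 − 0.964000) = 0.999100
Series (A and [0.999100]): 0.798000 × 0.999100 = 0.797282
Series (D and E): 0.725000 × 0.984000 = 0.713400
Parallel ([0.797282] and [0.713400]): 1 − (1 − 0.797282)(1 − 0.713400) = 0.9419

0.9419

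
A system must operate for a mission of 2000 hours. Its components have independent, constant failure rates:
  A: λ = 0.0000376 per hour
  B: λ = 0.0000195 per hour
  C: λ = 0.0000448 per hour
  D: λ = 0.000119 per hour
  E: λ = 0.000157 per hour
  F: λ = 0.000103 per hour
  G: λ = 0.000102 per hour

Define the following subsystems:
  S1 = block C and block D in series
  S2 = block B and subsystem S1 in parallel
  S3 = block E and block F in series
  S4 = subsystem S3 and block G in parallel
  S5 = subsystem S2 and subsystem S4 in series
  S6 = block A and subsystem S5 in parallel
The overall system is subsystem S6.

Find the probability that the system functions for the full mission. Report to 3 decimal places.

R(A) = exp(−0.0000376 × 2000) = 0.92756
R(B) = exp(−0.0000195 × 2000) = 0.96175
R(C) = exp(−0.0000448 × 2000) = 0.91430
R(D) = exp(−0.000119 × 2000) = 0.78820
R(E) = exp(−0.000157 × 2000) = 0.73052
R(F) = exp(−0.000103 × 2000) = 0.81383
R(G) = exp(−0.000102 × 2000) = 0.81546
Series (C and D): 0.91430 × 0.78820 = 0.72065
Parallel (B and [0.72065]): 1 − (1 − 0.96175)(1 − 0.72065) = 0.98931
Series (E and F): 0.73052 × 0.81383 = 0.59452
Parallel ([0.59452] and G): 1 − (1 − 0.59452)(1 − 0.81546) = 0.92517
Series ([0.98931] and [0.92517]): 0.98931 × 0.92517 = 0.91528
Parallel (A and [0.91528]): 1 − (1 − 0.92756)(1 − 0.91528) = 0.994

0.994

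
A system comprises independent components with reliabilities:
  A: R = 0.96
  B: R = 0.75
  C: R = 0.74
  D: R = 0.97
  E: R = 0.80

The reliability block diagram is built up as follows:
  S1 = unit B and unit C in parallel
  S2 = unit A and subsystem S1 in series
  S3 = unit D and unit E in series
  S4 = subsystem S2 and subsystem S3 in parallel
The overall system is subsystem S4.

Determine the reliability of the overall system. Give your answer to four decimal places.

0.9771

Parallel (B and C): 1 − (1 − 0.750000)(1 − 0.740000) = 0.935000
Series (A and [0.935000]): 0.960000 × 0.935000 = 0.897600
Series (D and E): 0.970000 × 0.800000 = 0.776000
Parallel ([0.897600] and [0.776000]): 1 − (1 − 0.897600)(1 − 0.776000) = 0.9771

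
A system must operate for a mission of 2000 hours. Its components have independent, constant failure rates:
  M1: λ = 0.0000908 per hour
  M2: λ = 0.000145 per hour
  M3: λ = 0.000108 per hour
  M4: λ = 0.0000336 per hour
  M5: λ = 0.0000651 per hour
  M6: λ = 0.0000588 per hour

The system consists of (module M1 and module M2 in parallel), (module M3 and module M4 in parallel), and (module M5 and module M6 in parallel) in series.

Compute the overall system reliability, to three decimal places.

0.933

R(M1) = exp(−0.0000908 × 2000) = 0.83393
R(M2) = exp(−0.000145 × 2000) = 0.74826
R(M3) = exp(−0.000108 × 2000) = 0.80574
R(M4) = exp(−0.0000336 × 2000) = 0.93501
R(M5) = exp(−0.0000651 × 2000) = 0.87792
R(M6) = exp(−0.0000588 × 2000) = 0.88905
Parallel (M1 and M2): 1 − (1 − 0.83393)(1 − 0.74826) = 0.95819
Parallel (M3 and M4): 1 − (1 − 0.80574)(1 − 0.93501) = 0.98738
Parallel (M5 and M6): 1 − (1 − 0.87792)(1 − 0.88905) = 0.98646
Series ([0.95819], [0.98738], and [0.98646]): 0.95819 × 0.98738 × 0.98646 = 0.933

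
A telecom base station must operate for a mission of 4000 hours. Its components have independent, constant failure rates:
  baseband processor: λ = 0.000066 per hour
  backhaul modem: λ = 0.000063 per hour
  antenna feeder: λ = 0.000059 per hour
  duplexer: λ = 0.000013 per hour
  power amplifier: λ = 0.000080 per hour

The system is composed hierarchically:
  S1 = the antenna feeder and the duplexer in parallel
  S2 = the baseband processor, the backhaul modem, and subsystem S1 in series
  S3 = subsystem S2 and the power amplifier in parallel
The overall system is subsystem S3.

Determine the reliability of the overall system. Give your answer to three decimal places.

0.888

R(baseband processor) = exp(−0.000066 × 4000) = 0.76797
R(backhaul modem) = exp(−0.000063 × 4000) = 0.77724
R(antenna feeder) = exp(−0.000059 × 4000) = 0.78978
R(duplexer) = exp(−0.000013 × 4000) = 0.94933
R(power amplifier) = exp(−0.000080 × 4000) = 0.72615
Parallel (antenna feeder and duplexer): 1 − (1 − 0.78978)(1 − 0.94933) = 0.98935
Series (baseband processor, backhaul modem, and [0.98935]): 0.76797 × 0.77724 × 0.98935 = 0.59054
Parallel ([0.59054] and power amplifier): 1 − (1 − 0.59054)(1 − 0.72615) = 0.888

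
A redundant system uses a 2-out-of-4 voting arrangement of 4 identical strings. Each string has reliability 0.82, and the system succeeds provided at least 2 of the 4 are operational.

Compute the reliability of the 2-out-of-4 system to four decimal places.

R = Σ_{i=2}^{4} C(4,i) p^i (1−p)^{4−i} with p = 0.82
C(4,2)·0.82^2·0.18^2 = 0.130715
C(4,3)·0.82^3·0.18^1 = 0.396985
C(4,4)·0.82^4·0.18^0 = 0.452122
Sum = 0.9798

0.9798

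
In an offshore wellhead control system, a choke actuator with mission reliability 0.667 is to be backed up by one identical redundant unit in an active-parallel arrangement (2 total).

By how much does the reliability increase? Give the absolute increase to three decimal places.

R_before = 0.667
R_after = 1 − (1 − 0.667)^2 = 0.889
ΔR = 0.889 − 0.667 = 0.222

0.222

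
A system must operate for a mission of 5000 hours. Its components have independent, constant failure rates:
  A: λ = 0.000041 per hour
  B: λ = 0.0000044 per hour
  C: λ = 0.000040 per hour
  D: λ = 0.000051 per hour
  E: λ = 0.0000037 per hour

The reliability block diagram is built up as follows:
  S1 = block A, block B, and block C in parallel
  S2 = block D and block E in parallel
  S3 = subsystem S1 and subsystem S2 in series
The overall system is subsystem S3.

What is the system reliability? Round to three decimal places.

R(A) = exp(−0.000041 × 5000) = 0.81465
R(B) = exp(−0.0000044 × 5000) = 0.97824
R(C) = exp(−0.000040 × 5000) = 0.81873
R(D) = exp(−0.000051 × 5000) = 0.77492
R(E) = exp(−0.0000037 × 5000) = 0.98167
Parallel (A, B, and C): 1 − (1 − 0.81465)(1 − 0.97824)(1 − 0.81873) = 0.99927
Parallel (D and E): 1 − (1 − 0.77492)(1 − 0.98167) = 0.99587
Series ([0.99927] and [0.99587]): 0.99927 × 0.99587 = 0.995

0.995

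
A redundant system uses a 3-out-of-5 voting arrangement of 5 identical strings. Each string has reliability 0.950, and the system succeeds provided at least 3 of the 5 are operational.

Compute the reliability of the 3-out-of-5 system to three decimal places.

R = Σ_{i=3}^{5} C(5,i) p^i (1−p)^{5−i} with p = 0.950
C(5,3)·0.950^3·0.050^2 = 0.02143
C(5,4)·0.950^4·0.050^1 = 0.20363
C(5,5)·0.950^5·0.050^0 = 0.77378
Sum = 0.999

0.999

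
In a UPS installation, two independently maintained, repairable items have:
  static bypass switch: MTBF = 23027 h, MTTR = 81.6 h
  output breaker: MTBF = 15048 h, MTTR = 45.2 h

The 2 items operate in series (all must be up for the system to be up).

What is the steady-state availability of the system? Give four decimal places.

A(static bypass switch) = MTBF/(MTBF+MTTR) = 23027/(23027+81.6) = 0.996469
A(output breaker) = MTBF/(MTBF+MTTR) = 15048/(15048+45.2) = 0.997005
Series availability: 0.996469 × 0.997005 = 0.9935

0.9935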